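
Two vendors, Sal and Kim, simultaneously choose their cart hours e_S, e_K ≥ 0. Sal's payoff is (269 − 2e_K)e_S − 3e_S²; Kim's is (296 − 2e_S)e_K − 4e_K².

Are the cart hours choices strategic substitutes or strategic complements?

strategic substitutes

Expanding Sal's payoff: 269e_S − 2e_Ke_S − 3e_S².
∂π/∂e_S = 269 − 2e_K − 6e_S = 0, so e_S = 269/6 − (1/3)e_K.
The best-response slope de_S/de_K = −1/3 < 0: the reaction function is downward-sloping, so the choices are strategic substitutes.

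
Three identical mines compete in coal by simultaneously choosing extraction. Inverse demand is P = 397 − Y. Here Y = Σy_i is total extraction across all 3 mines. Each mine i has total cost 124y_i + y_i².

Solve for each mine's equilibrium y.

45.5

A representative mine's profit is π_i = y_i(397 − Y) − 124y_i − y_i², with Y = y_i + Σ_{j≠i} y_j.
First-order condition: 273 − 4y_i − Σ_{j≠i} y_j = 0.
Imposing symmetry (y_j = y for all j) turns Σ_{j≠i} y_j into 2y, so 273 = 6y and y = 45.5.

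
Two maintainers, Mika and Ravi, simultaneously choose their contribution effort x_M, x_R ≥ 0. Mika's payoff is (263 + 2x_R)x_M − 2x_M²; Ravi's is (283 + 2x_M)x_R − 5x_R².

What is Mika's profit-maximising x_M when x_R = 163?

Expanding Mika's payoff: 263x_M + 2x_Rx_M − 2x_M².
∂π/∂x_M = 263 + 2x_R − 4x_M = 0, so x_M = 65.75 + 0.5x_R.
At x_R = 163: x_M = 65.75 + 0.5·163 = 147.25.

147.25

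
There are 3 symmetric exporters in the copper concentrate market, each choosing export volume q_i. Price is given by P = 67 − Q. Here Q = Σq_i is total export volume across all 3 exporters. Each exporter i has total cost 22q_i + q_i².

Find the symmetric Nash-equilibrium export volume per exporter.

7.5

A representative exporter's profit is π_i = q_i(67 − Q) − 22q_i − q_i², with Q = q_i + Σ_{j≠i} q_j.
First-order condition: 45 − 4q_i − Σ_{j≠i} q_j = 0.
With identical exporters, set every q_j = q: then 45 − 4q − 2q = 0, i.e. q = 45/6 = 7.5.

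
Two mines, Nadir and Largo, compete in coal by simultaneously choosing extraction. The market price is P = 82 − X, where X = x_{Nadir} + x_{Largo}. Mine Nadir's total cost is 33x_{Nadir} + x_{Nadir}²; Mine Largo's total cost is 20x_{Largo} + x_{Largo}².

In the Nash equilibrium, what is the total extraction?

22.2

Mine Nadir's profit: π = x_{Nadir}(82 − (x_{Nadir} + x_{Largo})) − 33x_{Nadir} − x_{Nadir}².
∂π/∂x_{Nadir} = 49 − 4x_{Nadir} − x_{Largo} = 0, so x_{Nadir} = 12.25 − 0.25x_{Largo}.
By the same steps for Largo: x_{Largo} = 15.5 − 0.25x_{Nadir}.
Solving the two reaction functions simultaneously: (1 − (−0.25)(−0.25))x_{Nadir} = 12.25 − 0.25·15.5, so 0.9375x_{Nadir} = 8.375 and x_{Nadir} = 134/15.
Then x_{Largo} = 15.5 − 0.25·(134/15) = 199/15.
Total extraction: 134/15 + 199/15 = 22.2.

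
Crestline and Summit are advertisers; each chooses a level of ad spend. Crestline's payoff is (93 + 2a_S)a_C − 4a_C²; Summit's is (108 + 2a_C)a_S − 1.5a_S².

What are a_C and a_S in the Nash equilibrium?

Expanding Crestline's payoff: 93a_C + 2a_Sa_C − 4a_C².
∂π/∂a_C = 93 + 2a_S − 8a_C = 0, so a_C = 11.625 + 0.25a_S.
Likewise for Summit: a_S = 36 + (2/3)a_C.
Substituting the second reaction function into the first: a_C = 11.625 + 0.25(36 + (2/3)a_C), which gives (5/6)a_C = 20.625 ⇒ a_C = 24.75.
Then a_S = 36 + (2/3)·24.75 = 52.5.

24.75, 52.5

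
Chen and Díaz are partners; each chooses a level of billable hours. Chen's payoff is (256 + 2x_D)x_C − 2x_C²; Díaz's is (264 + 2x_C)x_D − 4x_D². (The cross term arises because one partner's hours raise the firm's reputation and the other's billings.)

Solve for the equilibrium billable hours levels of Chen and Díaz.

92, 56

Expanding Chen's payoff: 256x_C + 2x_Dx_C − 2x_C².
∂π/∂x_C = 256 + 2x_D − 4x_C = 0, so x_C = 64 + 0.5x_D.
Likewise for Díaz: x_D = 33 + 0.25x_C.
Plugging x_D into Chen's best response: x_C = 64 + 0.5(33 + 0.25x_C) ⇒ 0.875x_C = 80.5, so x_C = 92.
Then x_D = 33 + 0.25·92 = 56.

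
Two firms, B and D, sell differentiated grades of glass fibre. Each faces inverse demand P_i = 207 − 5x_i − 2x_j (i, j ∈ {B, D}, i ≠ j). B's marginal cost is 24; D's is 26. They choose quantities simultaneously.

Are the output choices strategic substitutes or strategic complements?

strategic substitutes

Firm B's profit: π = x_B(207 − 5x_B − 2x_D) − 24x_B.
∂π/∂x_B = 183 − 10x_B − 2x_D = 0 ⇒ x_B = 18.3 − 0.2x_D.
The best-response slope dx_B/dx_D = −0.2 < 0: the reaction function is downward-sloping, so the choices are strategic substitutes.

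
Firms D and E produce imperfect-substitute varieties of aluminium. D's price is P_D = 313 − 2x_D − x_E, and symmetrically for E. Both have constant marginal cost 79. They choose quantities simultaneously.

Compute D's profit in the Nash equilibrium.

4380.48

Firm D's profit: π = x_D(313 − 2x_D − x_E) − 79x_D.
∂π/∂x_D = 234 − 4x_D − x_E = 0 ⇒ x_D = 58.5 − 0.25x_E.
Setting x_D = x_E in the reaction function: x_D = 58.5 − 0.25x_D, so x_D = 58.5 / 1.25 = 46.8.
P_D = 313 − 2·46.8 − 46.8 = 172.6.
Profit = (172.6 − 79)·46.8 = 4380.48.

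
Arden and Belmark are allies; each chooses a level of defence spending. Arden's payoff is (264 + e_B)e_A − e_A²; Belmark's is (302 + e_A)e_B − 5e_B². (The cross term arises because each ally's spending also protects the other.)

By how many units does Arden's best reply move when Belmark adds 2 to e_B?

1

Expanding Arden's payoff: 264e_A + e_Be_A − e_A².
∂π/∂e_A = 264 + e_B − 2e_A = 0, so e_A = 132 + 0.5e_B.
The reaction-function slope is 0.5, so a 2-unit rise in e_B moves e_A by 0.5 × 2 = 1. Arden's best response rises — the actions are strategic complements.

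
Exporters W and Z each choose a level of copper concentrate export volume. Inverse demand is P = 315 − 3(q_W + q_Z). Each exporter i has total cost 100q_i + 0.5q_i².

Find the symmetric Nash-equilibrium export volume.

21.5

Exporter W's profit: π = q_W(315 − 3(q_W + q_Z)) − 100q_W − 0.5q_W².
∂π/∂q_W = 215 − 7q_W − 3q_Z = 0, so q_W = 215/7 − (3/7)q_Z.
Setting q_W = q_Z in the reaction function: q_W = 215/7 − (3/7)q_W, so q_W = (215/7) / (10/7) = 21.5.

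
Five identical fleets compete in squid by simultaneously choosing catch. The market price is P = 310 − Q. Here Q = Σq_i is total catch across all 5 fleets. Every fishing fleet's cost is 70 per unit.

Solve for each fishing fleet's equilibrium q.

40

A representative fishing fleet's profit is π_i = q_i(310 − Q) − 70q_i, with Q = q_i + Σ_{j≠i} q_j.
First-order condition: 240 − 2q_i − Σ_{j≠i} q_j = 0.
Imposing symmetry (q_j = q for all j) turns Σ_{j≠i} q_j into 4q, so 240 = 6q and q = 40.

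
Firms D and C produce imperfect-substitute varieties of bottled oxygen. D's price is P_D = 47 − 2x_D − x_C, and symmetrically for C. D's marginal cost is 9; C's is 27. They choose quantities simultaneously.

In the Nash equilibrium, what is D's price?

Firm D's profit: π = x_D(47 − 2x_D − x_C) − 9x_D.
∂π/∂x_D = 38 − 4x_D − x_C = 0 ⇒ x_D = 9.5 − 0.25x_C.
Similarly x_C = 5 − 0.25x_D.
Solving the two reaction functions simultaneously: (1 − (−0.25)(−0.25))x_D = 9.5 − 0.25·5, so 0.9375x_D = 8.25 and x_D = 8.8.
Then x_C = 5 − 0.25·8.8 = 2.8.
P_D = 47 − 2·8.8 − 2.8 = 26.6.

26.6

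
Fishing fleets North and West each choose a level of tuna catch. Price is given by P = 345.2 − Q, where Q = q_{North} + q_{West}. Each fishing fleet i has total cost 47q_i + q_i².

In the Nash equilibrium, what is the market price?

225.92

Fishing fleet North's profit: π = q_{North}(345.2 − (q_{North} + q_{West})) − 47q_{North} − q_{North}².
∂π/∂q_{North} = 298.2 − 4q_{North} − q_{West} = 0, so q_{North} = 74.55 − 0.25q_{West}.
By symmetry q_{West} = q_{North}; substituting into the reaction function, 1.25q_{North} = 74.55 and q_{North} = 59.64.
Equilibrium price: P = 345.2 − 119.28 = 225.92.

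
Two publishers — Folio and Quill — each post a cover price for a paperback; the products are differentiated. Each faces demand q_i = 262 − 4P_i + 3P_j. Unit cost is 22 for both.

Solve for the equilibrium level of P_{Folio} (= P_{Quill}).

Folio's profit: π = (P_{Folio} − 22)(262 − 4P_{Folio} + 3P_{Quill}).
∂π/∂P_{Folio} = 350 − 8P_{Folio} + 3P_{Quill} = 0 ⇒ P_{Folio} = 43.75 + 0.375P_{Quill}.
The game is symmetric, so in equilibrium P_{Quill} = P_{Folio}: the reaction function gives 0.625P_{Folio} = 43.75, hence P_{Folio} = 70.

70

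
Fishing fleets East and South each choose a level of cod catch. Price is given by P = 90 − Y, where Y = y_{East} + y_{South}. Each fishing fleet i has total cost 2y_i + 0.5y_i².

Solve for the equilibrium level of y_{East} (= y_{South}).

Fishing fleet East's profit: π = y_{East}(90 − (y_{East} + y_{South})) − 2y_{East} − 0.5y_{East}².
∂π/∂y_{East} = 88 − 3y_{East} − y_{South} = 0, so y_{East} = 88/3 − (1/3)y_{South}.
By symmetry y_{South} = y_{East}; substituting into the reaction function, (4/3)y_{East} = 88/3 and y_{East} = 22.

22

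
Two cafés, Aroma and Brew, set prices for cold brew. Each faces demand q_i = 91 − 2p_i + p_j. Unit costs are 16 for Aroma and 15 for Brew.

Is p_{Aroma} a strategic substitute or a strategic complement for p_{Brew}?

Aroma's profit: π = (p_{Aroma} − 16)(91 − 2p_{Aroma} + p_{Brew}).
∂π/∂p_{Aroma} = 123 − 4p_{Aroma} + p_{Brew} = 0 ⇒ p_{Aroma} = 30.75 + 0.25p_{Brew}.
The best-response slope dp_{Aroma}/dp_{Brew} = 0.25 > 0: the reaction function is upward-sloping, so the choices are strategic complements.

strategic complements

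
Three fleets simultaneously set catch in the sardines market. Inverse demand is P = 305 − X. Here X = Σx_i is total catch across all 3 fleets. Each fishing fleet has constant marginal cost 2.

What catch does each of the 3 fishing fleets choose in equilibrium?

A representative fishing fleet's profit is π_i = x_i(305 − X) − 2x_i, with X = x_i + Σ_{j≠i} x_j.
First-order condition: 303 − 2x_i − Σ_{j≠i} x_j = 0.
In a symmetric equilibrium every fishing fleet chooses the same x, so Σ_{j≠i} x_j = 2x. The condition becomes 303 − 4x = 0, giving x = 303/4 = 75.75.

75.75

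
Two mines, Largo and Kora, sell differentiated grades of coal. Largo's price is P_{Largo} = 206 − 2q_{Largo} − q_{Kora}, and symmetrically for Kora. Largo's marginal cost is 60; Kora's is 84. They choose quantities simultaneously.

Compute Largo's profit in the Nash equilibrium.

Mine Largo's profit: π = q_{Largo}(206 − 2q_{Largo} − q_{Kora}) − 60q_{Largo}.
∂π/∂q_{Largo} = 146 − 4q_{Largo} − q_{Kora} = 0 ⇒ q_{Largo} = 36.5 − 0.25q_{Kora}.
Similarly q_{Kora} = 30.5 − 0.25q_{Largo}.
Substituting the second reaction function into the first: q_{Largo} = 36.5 − 0.25(30.5 − 0.25q_{Largo}), which gives 0.9375q_{Largo} = 28.875 ⇒ q_{Largo} = 30.8.
Then q_{Kora} = 30.5 − 0.25·30.8 = 22.8.
P_{Largo} = 206 − 2·30.8 − 22.8 = 121.6.
Profit = (121.6 − 60)·30.8 = 1897.28.

1897.28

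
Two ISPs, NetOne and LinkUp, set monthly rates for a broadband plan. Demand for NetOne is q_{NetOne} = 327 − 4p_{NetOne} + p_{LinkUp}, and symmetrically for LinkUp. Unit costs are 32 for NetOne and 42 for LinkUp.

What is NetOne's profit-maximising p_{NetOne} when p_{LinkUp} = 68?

65.375

NetOne's profit: π = (p_{NetOne} − 32)(327 − 4p_{NetOne} + p_{LinkUp}).
∂π/∂p_{NetOne} = 455 − 8p_{NetOne} + p_{LinkUp} = 0 ⇒ p_{NetOne} = 56.875 + 0.125p_{LinkUp}.
At p_{LinkUp} = 68: p_{NetOne} = 56.875 + 0.125·68 = 65.375.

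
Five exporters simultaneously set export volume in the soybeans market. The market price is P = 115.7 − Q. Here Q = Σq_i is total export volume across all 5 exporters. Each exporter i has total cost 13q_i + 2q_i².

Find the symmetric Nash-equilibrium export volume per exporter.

A representative exporter's profit is π_i = q_i(115.7 − Q) − 13q_i − 2q_i², with Q = q_i + Σ_{j≠i} q_j.
First-order condition: 102.7 − 6q_i − Σ_{j≠i} q_j = 0.
In a symmetric equilibrium every exporter chooses the same q, so Σ_{j≠i} q_j = 4q. The condition becomes 102.7 − 10q = 0, giving q = 102.7/10 = 10.27.

10.27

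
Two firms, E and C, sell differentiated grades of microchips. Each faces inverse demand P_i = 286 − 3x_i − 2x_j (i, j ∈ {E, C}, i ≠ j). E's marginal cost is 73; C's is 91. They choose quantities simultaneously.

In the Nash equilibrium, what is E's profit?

Firm E's profit: π = x_E(286 − 3x_E − 2x_C) − 73x_E.
∂π/∂x_E = 213 − 6x_E − 2x_C = 0 ⇒ x_E = 35.5 − (1/3)x_C.
Similarly x_C = 32.5 − (1/3)x_E.
Plugging x_C into E's best response: x_E = 35.5 − (1/3)(32.5 − (1/3)x_E) ⇒ (8/9)x_E = 74/3, so x_E = 27.75.
Then x_C = 32.5 − (1/3)·27.75 = 23.25.
P_E = 286 − 3·27.75 − 2·23.25 = 156.25.
Profit = (156.25 − 73)·27.75 = 2310.1875.

2310.1875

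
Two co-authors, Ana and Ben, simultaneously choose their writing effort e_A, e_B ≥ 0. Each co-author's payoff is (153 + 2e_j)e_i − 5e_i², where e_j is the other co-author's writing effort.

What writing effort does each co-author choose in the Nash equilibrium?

19.125

Ana's payoff is (153 + 2e_B)e_A − 5e_A².
∂π/∂e_A = 153 + 2e_B − 10e_A = 0, so e_A = 15.3 + 0.2e_B.
The game is symmetric, so in equilibrium e_B = e_A: the reaction function gives 0.8e_A = 15.3, hence e_A = 19.125.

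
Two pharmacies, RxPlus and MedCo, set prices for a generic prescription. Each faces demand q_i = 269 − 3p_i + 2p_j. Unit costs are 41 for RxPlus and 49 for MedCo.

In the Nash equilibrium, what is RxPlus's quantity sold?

175.5

RxPlus's profit: π = (p_{RxPlus} − 41)(269 − 3p_{RxPlus} + 2p_{MedCo}).
∂π/∂p_{RxPlus} = 392 − 6p_{RxPlus} + 2p_{MedCo} = 0 ⇒ p_{RxPlus} = 196/3 + (1/3)p_{MedCo}.
Similarly p_{MedCo} = 208/3 + (1/3)p_{RxPlus}.
Solving the two reaction functions simultaneously: (1 − (1/3)(1/3))p_{RxPlus} = 196/3 + (1/3)·(208/3), so (8/9)p_{RxPlus} = 796/9 and p_{RxPlus} = 99.5.
Then p_{MedCo} = 208/3 + (1/3)·99.5 = 102.5.
q_{RxPlus} = 269 − 3·99.5 + 2·102.5 = 175.5.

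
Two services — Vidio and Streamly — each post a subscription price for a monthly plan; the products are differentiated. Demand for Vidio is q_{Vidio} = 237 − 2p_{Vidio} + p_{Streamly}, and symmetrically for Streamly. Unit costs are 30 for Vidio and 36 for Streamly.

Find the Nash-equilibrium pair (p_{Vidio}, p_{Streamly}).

Vidio's profit: π = (p_{Vidio} − 30)(237 − 2p_{Vidio} + p_{Streamly}).
∂π/∂p_{Vidio} = 297 − 4p_{Vidio} + p_{Streamly} = 0 ⇒ p_{Vidio} = 74.25 + 0.25p_{Streamly}.
Similarly p_{Streamly} = 77.25 + 0.25p_{Vidio}.
Plugging p_{Streamly} into Vidio's best response: p_{Vidio} = 74.25 + 0.25(77.25 + 0.25p_{Vidio}) ⇒ 0.9375p_{Vidio} = 93.5625, so p_{Vidio} = 99.8.
Then p_{Streamly} = 77.25 + 0.25·99.8 = 102.2.

99.8, 102.2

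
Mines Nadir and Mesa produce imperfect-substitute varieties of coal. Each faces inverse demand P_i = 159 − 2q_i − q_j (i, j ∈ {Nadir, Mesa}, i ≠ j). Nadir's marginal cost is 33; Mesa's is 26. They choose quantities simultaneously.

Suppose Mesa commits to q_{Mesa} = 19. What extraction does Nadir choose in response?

Mine Nadir's profit: π = q_{Nadir}(159 − 2q_{Nadir} − q_{Mesa}) − 33q_{Nadir}.
∂π/∂q_{Nadir} = 126 − 4q_{Nadir} − q_{Mesa} = 0 ⇒ q_{Nadir} = 31.5 − 0.25q_{Mesa}.
At q_{Mesa} = 19: q_{Nadir} = 31.5 − 0.25·19 = 26.75.

26.75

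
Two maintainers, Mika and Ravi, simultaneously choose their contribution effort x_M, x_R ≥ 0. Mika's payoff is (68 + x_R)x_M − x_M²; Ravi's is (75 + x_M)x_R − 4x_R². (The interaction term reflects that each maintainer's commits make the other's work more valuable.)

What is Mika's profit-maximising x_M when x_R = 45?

56.5

Expanding Mika's payoff: 68x_M + x_Rx_M − x_M².
∂π/∂x_M = 68 + x_R − 2x_M = 0, so x_M = 34 + 0.5x_R.
At x_R = 45: x_M = 34 + 0.5·45 = 56.5.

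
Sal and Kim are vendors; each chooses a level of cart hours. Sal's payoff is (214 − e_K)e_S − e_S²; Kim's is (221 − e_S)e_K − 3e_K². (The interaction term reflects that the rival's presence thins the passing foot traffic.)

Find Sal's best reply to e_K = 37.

Expanding Sal's payoff: 214e_S − e_Ke_S − e_S².
∂π/∂e_S = 214 − e_K − 2e_S = 0, so e_S = 107 − 0.5e_K.
At e_K = 37: e_S = 107 − 0.5·37 = 88.5.

88.5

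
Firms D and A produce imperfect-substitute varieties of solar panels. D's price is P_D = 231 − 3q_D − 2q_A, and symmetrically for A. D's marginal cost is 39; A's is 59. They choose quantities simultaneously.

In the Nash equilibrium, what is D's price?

114.75

Firm D's profit: π = q_D(231 − 3q_D − 2q_A) − 39q_D.
∂π/∂q_D = 192 − 6q_D − 2q_A = 0 ⇒ q_D = 32 − (1/3)q_A.
Similarly q_A = 86/3 − (1/3)q_D.
Substituting the second reaction function into the first: q_D = 32 − (1/3)(86/3 − (1/3)q_D), which gives (8/9)q_D = 202/9 ⇒ q_D = 25.25.
Then q_A = 86/3 − (1/3)·25.25 = 20.25.
P_D = 231 − 3·25.25 − 2·20.25 = 114.75.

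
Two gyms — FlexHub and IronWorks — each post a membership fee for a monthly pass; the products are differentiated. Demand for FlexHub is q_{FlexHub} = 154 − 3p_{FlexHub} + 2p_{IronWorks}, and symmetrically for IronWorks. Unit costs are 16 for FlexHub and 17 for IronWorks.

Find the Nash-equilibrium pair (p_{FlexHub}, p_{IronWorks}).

FlexHub's profit: π = (p_{FlexHub} − 16)(154 − 3p_{FlexHub} + 2p_{IronWorks}).
∂π/∂p_{FlexHub} = 202 − 6p_{FlexHub} + 2p_{IronWorks} = 0 ⇒ p_{FlexHub} = 101/3 + (1/3)p_{IronWorks}.
Similarly p_{IronWorks} = 205/6 + (1/3)p_{FlexHub}.
Plugging p_{IronWorks} into FlexHub's best response: p_{FlexHub} = 101/3 + (1/3)(205/6 + (1/3)p_{FlexHub}) ⇒ (8/9)p_{FlexHub} = 811/18, so p_{FlexHub} = 50.6875.
Then p_{IronWorks} = 205/6 + (1/3)·50.6875 = 51.0625.

50.6875, 51.0625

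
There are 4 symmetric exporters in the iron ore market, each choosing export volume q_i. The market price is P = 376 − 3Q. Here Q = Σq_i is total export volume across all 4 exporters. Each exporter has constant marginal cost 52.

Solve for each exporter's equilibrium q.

A representative exporter's profit is π_i = q_i(376 − 3Q) − 52q_i, with Q = q_i + Σ_{j≠i} q_j.
First-order condition: 324 − 6q_i − 3Σ_{j≠i} q_j = 0.
In a symmetric equilibrium every exporter chooses the same q, so Σ_{j≠i} q_j = 3q. The condition becomes 324 − 15q = 0, giving q = 324/15 = 21.6.

21.6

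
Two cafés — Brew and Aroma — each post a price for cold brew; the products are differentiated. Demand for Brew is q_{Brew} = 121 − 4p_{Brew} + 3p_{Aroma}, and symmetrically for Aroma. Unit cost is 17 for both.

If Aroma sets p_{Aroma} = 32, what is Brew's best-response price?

35.625

Brew's profit: π = (p_{Brew} − 17)(121 − 4p_{Brew} + 3p_{Aroma}).
∂π/∂p_{Brew} = 189 − 8p_{Brew} + 3p_{Aroma} = 0 ⇒ p_{Brew} = 23.625 + 0.375p_{Aroma}.
At p_{Aroma} = 32: p_{Brew} = 23.625 + 0.375·32 = 35.625.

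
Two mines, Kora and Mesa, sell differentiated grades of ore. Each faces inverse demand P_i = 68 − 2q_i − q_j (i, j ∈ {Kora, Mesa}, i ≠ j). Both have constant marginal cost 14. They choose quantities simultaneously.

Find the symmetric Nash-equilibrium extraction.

10.8

Mine Kora's profit: π = q_{Kora}(68 − 2q_{Kora} − q_{Mesa}) − 14q_{Kora}.
∂π/∂q_{Kora} = 54 − 4q_{Kora} − q_{Mesa} = 0 ⇒ q_{Kora} = 13.5 − 0.25q_{Mesa}.
Setting q_{Kora} = q_{Mesa} in the reaction function: q_{Kora} = 13.5 − 0.25q_{Kora}, so q_{Kora} = 13.5 / 1.25 = 10.8.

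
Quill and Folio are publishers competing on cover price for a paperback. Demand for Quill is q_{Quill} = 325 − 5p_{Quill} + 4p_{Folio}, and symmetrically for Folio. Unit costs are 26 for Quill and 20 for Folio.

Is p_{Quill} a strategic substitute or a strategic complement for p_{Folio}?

Quill's profit: π = (p_{Quill} − 26)(325 − 5p_{Quill} + 4p_{Folio}).
∂π/∂p_{Quill} = 455 − 10p_{Quill} + 4p_{Folio} = 0 ⇒ p_{Quill} = 45.5 + 0.4p_{Folio}.
The best-response slope dp_{Quill}/dp_{Folio} = 0.4 > 0: the reaction function is upward-sloping, so the choices are strategic complements.

strategic complements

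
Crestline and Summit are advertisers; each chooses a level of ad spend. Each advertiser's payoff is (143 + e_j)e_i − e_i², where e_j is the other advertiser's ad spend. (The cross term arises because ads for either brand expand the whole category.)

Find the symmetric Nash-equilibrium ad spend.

Crestline's payoff is (143 + e_S)e_C − e_C².
∂π/∂e_C = 143 + e_S − 2e_C = 0, so e_C = 71.5 + 0.5e_S.
By symmetry e_S = e_C; substituting into the reaction function, 0.5e_C = 71.5 and e_C = 143.

143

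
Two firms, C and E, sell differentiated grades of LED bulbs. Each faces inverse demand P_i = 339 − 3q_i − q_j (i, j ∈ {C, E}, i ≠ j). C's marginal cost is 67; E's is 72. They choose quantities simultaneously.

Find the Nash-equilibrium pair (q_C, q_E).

39, 38

Firm C's profit: π = q_C(339 − 3q_C − q_E) − 67q_C.
∂π/∂q_C = 272 − 6q_C − q_E = 0 ⇒ q_C = 136/3 − (1/6)q_E.
Similarly q_E = 44.5 − (1/6)q_C.
Substituting the second reaction function into the first: q_C = 136/3 − (1/6)(44.5 − (1/6)q_C), which gives (35/36)q_C = 455/12 ⇒ q_C = 39.
Then q_E = 44.5 − (1/6)·39 = 38.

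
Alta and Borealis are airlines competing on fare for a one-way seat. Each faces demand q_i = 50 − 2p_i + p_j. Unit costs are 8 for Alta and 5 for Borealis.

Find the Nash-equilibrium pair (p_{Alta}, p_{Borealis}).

Alta's profit: π = (p_{Alta} − 8)(50 − 2p_{Alta} + p_{Borealis}).
∂π/∂p_{Alta} = 66 − 4p_{Alta} + p_{Borealis} = 0 ⇒ p_{Alta} = 16.5 + 0.25p_{Borealis}.
Similarly p_{Borealis} = 15 + 0.25p_{Alta}.
Solving the two reaction functions simultaneously: (1 − (0.25)(0.25))p_{Alta} = 16.5 + 0.25·15, so 0.9375p_{Alta} = 20.25 and p_{Alta} = 21.6.
Then p_{Borealis} = 15 + 0.25·21.6 = 20.4.

21.6, 20.4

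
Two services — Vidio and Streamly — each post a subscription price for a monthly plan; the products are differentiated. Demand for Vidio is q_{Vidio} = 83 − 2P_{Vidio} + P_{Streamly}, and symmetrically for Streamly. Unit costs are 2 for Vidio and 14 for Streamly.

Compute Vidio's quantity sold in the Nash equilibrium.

Vidio's profit: π = (P_{Vidio} − 2)(83 − 2P_{Vidio} + P_{Streamly}).
∂π/∂P_{Vidio} = 87 − 4P_{Vidio} + P_{Streamly} = 0 ⇒ P_{Vidio} = 21.75 + 0.25P_{Streamly}.
Similarly P_{Streamly} = 27.75 + 0.25P_{Vidio}.
Solving the two reaction functions simultaneously: (1 − (0.25)(0.25))P_{Vidio} = 21.75 + 0.25·27.75, so 0.9375P_{Vidio} = 28.6875 and P_{Vidio} = 30.6.
Then P_{Streamly} = 27.75 + 0.25·30.6 = 35.4.
q_{Vidio} = 83 − 2·30.6 + 35.4 = 57.2.

57.2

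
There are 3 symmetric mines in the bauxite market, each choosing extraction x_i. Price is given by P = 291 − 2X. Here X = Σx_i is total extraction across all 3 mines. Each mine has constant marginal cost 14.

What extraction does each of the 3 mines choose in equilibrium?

34.625

A representative mine's profit is π_i = x_i(291 − 2X) − 14x_i, with X = x_i + Σ_{j≠i} x_j.
First-order condition: 277 − 4x_i − 2Σ_{j≠i} x_j = 0.
With identical mines, set every x_j = x: then 277 − 4x − 4x = 0, i.e. x = 277/8 = 34.625.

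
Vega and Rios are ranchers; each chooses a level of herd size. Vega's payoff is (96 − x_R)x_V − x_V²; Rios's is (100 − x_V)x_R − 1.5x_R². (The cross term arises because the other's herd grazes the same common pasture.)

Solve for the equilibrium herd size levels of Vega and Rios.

37.6, 20.8

Expanding Vega's payoff: 96x_V − x_Rx_V − x_V².
∂π/∂x_V = 96 − x_R − 2x_V = 0, so x_V = 48 − 0.5x_R.
Likewise for Rios: x_R = 100/3 − (1/3)x_V.
Plugging x_R into Vega's best response: x_V = 48 − 0.5(100/3 − (1/3)x_V) ⇒ (5/6)x_V = 94/3, so x_V = 37.6.
Then x_R = 100/3 − (1/3)·37.6 = 20.8.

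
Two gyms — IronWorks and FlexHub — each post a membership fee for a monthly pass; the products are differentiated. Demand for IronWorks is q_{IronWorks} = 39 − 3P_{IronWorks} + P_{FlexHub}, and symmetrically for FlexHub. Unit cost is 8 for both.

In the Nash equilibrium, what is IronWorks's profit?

IronWorks's profit: π = (P_{IronWorks} − 8)(39 − 3P_{IronWorks} + P_{FlexHub}).
∂π/∂P_{IronWorks} = 63 − 6P_{IronWorks} + P_{FlexHub} = 0 ⇒ P_{IronWorks} = 10.5 + (1/6)P_{FlexHub}.
The game is symmetric, so in equilibrium P_{FlexHub} = P_{IronWorks}: the reaction function gives (5/6)P_{IronWorks} = 10.5, hence P_{IronWorks} = 12.6.
q_{IronWorks} = 39 − 3·12.6 + 12.6 = 13.8.
Profit = (12.6 − 8)·13.8 = 63.48.

63.48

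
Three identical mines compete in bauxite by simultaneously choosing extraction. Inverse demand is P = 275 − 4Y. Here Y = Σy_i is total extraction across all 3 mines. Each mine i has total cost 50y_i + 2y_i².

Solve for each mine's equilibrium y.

11.25

A representative mine's profit is π_i = y_i(275 − 4Y) − 50y_i − 2y_i², with Y = y_i + Σ_{j≠i} y_j.
First-order condition: 225 − 12y_i − 4Σ_{j≠i} y_j = 0.
In a symmetric equilibrium every mine chooses the same y, so Σ_{j≠i} y_j = 2y. The condition becomes 225 − 20y = 0, giving y = 225/20 = 11.25.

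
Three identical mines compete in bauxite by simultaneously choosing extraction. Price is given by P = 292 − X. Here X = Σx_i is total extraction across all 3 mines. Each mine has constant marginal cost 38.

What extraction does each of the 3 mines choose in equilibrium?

A representative mine's profit is π_i = x_i(292 − X) − 38x_i, with X = x_i + Σ_{j≠i} x_j.
First-order condition: 254 − 2x_i − Σ_{j≠i} x_j = 0.
In a symmetric equilibrium every mine chooses the same x, so Σ_{j≠i} x_j = 2x. The condition becomes 254 − 4x = 0, giving x = 254/4 = 63.5.

63.5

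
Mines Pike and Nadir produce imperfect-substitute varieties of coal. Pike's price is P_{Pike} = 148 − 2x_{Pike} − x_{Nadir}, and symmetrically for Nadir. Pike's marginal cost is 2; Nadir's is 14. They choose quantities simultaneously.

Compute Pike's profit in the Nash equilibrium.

1800

Mine Pike's profit: π = x_{Pike}(148 − 2x_{Pike} − x_{Nadir}) − 2x_{Pike}.
∂π/∂x_{Pike} = 146 − 4x_{Pike} − x_{Nadir} = 0 ⇒ x_{Pike} = 36.5 − 0.25x_{Nadir}.
Similarly x_{Nadir} = 33.5 − 0.25x_{Pike}.
Plugging x_{Nadir} into Pike's best response: x_{Pike} = 36.5 − 0.25(33.5 − 0.25x_{Pike}) ⇒ 0.9375x_{Pike} = 28.125, so x_{Pike} = 30.
Then x_{Nadir} = 33.5 − 0.25·30 = 26.
P_{Pike} = 148 − 2·30 − 26 = 62.
Profit = (62 − 2)·30 = 1800.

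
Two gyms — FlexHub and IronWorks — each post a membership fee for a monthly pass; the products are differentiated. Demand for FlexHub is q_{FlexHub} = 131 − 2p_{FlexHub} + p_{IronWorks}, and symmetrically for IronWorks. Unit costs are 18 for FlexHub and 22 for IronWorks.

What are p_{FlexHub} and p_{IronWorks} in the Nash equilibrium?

FlexHub's profit: π = (p_{FlexHub} − 18)(131 − 2p_{FlexHub} + p_{IronWorks}).
∂π/∂p_{FlexHub} = 167 − 4p_{FlexHub} + p_{IronWorks} = 0 ⇒ p_{FlexHub} = 41.75 + 0.25p_{IronWorks}.
Similarly p_{IronWorks} = 43.75 + 0.25p_{FlexHub}.
Substituting the second reaction function into the first: p_{FlexHub} = 41.75 + 0.25(43.75 + 0.25p_{FlexHub}), which gives 0.9375p_{FlexHub} = 52.6875 ⇒ p_{FlexHub} = 56.2.
Then p_{IronWorks} = 43.75 + 0.25·56.2 = 57.8.

56.2, 57.8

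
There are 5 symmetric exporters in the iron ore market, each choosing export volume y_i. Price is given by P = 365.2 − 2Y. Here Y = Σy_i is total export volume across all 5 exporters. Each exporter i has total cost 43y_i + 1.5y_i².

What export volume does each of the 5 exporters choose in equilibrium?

21.48

A representative exporter's profit is π_i = y_i(365.2 − 2Y) − 43y_i − 1.5y_i², with Y = y_i + Σ_{j≠i} y_j.
First-order condition: 322.2 − 7y_i − 2Σ_{j≠i} y_j = 0.
Imposing symmetry (y_j = y for all j) turns Σ_{j≠i} y_j into 4y, so 322.2 = 15y and y = 21.48.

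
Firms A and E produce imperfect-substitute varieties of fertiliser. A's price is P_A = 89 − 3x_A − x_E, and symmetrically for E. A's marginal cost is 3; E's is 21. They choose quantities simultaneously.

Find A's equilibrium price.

Firm A's profit: π = x_A(89 − 3x_A − x_E) − 3x_A.
∂π/∂x_A = 86 − 6x_A − x_E = 0 ⇒ x_A = 43/3 − (1/6)x_E.
Similarly x_E = 34/3 − (1/6)x_A.
Substituting the second reaction function into the first: x_A = 43/3 − (1/6)(34/3 − (1/6)x_A), which gives (35/36)x_A = 112/9 ⇒ x_A = 12.8.
Then x_E = 34/3 − (1/6)·12.8 = 9.2.
P_A = 89 − 3·12.8 − 9.2 = 41.4.

41.4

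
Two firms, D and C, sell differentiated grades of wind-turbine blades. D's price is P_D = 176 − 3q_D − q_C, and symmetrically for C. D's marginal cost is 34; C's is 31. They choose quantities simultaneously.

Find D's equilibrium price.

94.6

Firm D's profit: π = q_D(176 − 3q_D − q_C) − 34q_D.
∂π/∂q_D = 142 − 6q_D − q_C = 0 ⇒ q_D = 71/3 − (1/6)q_C.
Similarly q_C = 145/6 − (1/6)q_D.
Plugging q_C into D's best response: q_D = 71/3 − (1/6)(145/6 − (1/6)q_D) ⇒ (35/36)q_D = 707/36, so q_D = 20.2.
Then q_C = 145/6 − (1/6)·20.2 = 20.8.
P_D = 176 − 3·20.2 − 20.8 = 94.6.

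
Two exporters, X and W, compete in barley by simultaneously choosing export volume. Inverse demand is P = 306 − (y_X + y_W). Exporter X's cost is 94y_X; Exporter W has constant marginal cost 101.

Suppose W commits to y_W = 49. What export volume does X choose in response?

Exporter X's profit: π = y_X(306 − (y_X + y_W)) − 94y_X.
∂π/∂y_X = 212 − 2y_X − y_W = 0, so y_X = 106 − 0.5y_W.
At y_W = 49: y_X = 106 − 0.5·49 = 81.5.

81.5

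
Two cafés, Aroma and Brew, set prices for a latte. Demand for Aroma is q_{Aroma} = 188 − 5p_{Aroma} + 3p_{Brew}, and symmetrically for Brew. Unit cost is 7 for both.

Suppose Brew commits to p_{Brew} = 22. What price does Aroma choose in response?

28.9

Aroma's profit: π = (p_{Aroma} − 7)(188 − 5p_{Aroma} + 3p_{Brew}).
∂π/∂p_{Aroma} = 223 − 10p_{Aroma} + 3p_{Brew} = 0 ⇒ p_{Aroma} = 22.3 + 0.3p_{Brew}.
At p_{Brew} = 22: p_{Aroma} = 22.3 + 0.3·22 = 28.9.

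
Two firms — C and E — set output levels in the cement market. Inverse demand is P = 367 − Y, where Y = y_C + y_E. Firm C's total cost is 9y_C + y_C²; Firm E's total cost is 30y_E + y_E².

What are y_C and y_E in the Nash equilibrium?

Firm C's profit: π = y_C(367 − (y_C + y_E)) − 9y_C − y_C².
∂π/∂y_C = 358 − 4y_C − y_E = 0, so y_C = 89.5 − 0.25y_E.
By the same steps for E: y_E = 84.25 − 0.25y_C.
Substituting the second reaction function into the first: y_C = 89.5 − 0.25(84.25 − 0.25y_C), which gives 0.9375y_C = 68.4375 ⇒ y_C = 73.
Then y_E = 84.25 − 0.25·73 = 66.

73, 66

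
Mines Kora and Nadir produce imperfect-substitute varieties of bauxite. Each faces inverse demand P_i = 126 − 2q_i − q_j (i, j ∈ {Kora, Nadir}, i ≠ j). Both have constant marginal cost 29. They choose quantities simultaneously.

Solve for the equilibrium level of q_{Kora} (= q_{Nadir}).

Mine Kora's profit: π = q_{Kora}(126 − 2q_{Kora} − q_{Nadir}) − 29q_{Kora}.
∂π/∂q_{Kora} = 97 − 4q_{Kora} − q_{Nadir} = 0 ⇒ q_{Kora} = 24.25 − 0.25q_{Nadir}.
Setting q_{Kora} = q_{Nadir} in the reaction function: q_{Kora} = 24.25 − 0.25q_{Kora}, so q_{Kora} = 24.25 / 1.25 = 19.4.

19.4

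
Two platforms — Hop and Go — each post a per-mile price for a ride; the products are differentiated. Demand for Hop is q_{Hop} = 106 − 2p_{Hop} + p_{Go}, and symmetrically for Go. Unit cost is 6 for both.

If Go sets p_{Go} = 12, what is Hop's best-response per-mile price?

Hop's profit: π = (p_{Hop} − 6)(106 − 2p_{Hop} + p_{Go}).
∂π/∂p_{Hop} = 118 − 4p_{Hop} + p_{Go} = 0 ⇒ p_{Hop} = 29.5 + 0.25p_{Go}.
At p_{Go} = 12: p_{Hop} = 29.5 + 0.25·12 = 32.5.

32.5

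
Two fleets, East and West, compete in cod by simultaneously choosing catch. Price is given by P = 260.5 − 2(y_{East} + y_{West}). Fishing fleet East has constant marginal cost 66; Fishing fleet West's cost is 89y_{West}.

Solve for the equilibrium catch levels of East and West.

36.25, 24.75

Fishing fleet East's profit: π = y_{East}(260.5 − 2(y_{East} + y_{West})) − 66y_{East}.
∂π/∂y_{East} = 194.5 − 4y_{East} − 2y_{West} = 0, so y_{East} = 48.625 − 0.5y_{West}.
By the same steps for West: y_{West} = 42.875 − 0.5y_{East}.
Solving the two reaction functions simultaneously: (1 − (−0.5)(−0.5))y_{East} = 48.625 − 0.5·42.875, so 0.75y_{East} = 27.1875 and y_{East} = 36.25.
Then y_{West} = 42.875 − 0.5·36.25 = 24.75.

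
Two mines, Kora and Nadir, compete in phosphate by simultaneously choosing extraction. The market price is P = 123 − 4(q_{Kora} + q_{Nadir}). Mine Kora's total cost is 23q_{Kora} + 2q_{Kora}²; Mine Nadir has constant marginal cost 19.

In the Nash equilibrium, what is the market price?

Mine Kora's profit: π = q_{Kora}(123 − 4(q_{Kora} + q_{Nadir})) − 23q_{Kora} − 2q_{Kora}².
∂π/∂q_{Kora} = 100 − 12q_{Kora} − 4q_{Nadir} = 0, so q_{Kora} = 25/3 − (1/3)q_{Nadir}.
For Nadir: ∂π/∂q_{Nadir} = 104 − 8q_{Nadir} − 4q_{Kora} = 0 ⇒ q_{Nadir} = 13 − 0.5q_{Kora}.
Substituting the second reaction function into the first: q_{Kora} = 25/3 − (1/3)(13 − 0.5q_{Kora}), which gives (5/6)q_{Kora} = 4 ⇒ q_{Kora} = 4.8.
Then q_{Nadir} = 13 − 0.5·4.8 = 10.6.
Equilibrium price: P = 123 − 4·15.4 = 61.4.

61.4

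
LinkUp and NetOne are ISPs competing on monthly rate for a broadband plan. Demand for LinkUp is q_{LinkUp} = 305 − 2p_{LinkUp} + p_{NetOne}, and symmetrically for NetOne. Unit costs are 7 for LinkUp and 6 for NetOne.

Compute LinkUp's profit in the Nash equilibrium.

LinkUp's profit: π = (p_{LinkUp} − 7)(305 − 2p_{LinkUp} + p_{NetOne}).
∂π/∂p_{LinkUp} = 319 − 4p_{LinkUp} + p_{NetOne} = 0 ⇒ p_{LinkUp} = 79.75 + 0.25p_{NetOne}.
Similarly p_{NetOne} = 79.25 + 0.25p_{LinkUp}.
Substituting the second reaction function into the first: p_{LinkUp} = 79.75 + 0.25(79.25 + 0.25p_{LinkUp}), which gives 0.9375p_{LinkUp} = 99.5625 ⇒ p_{LinkUp} = 106.2.
Then p_{NetOne} = 79.25 + 0.25·106.2 = 105.8.
q_{LinkUp} = 305 − 2·106.2 + 105.8 = 198.4.
Profit = (106.2 − 7)·198.4 = 19681.28.

19681.28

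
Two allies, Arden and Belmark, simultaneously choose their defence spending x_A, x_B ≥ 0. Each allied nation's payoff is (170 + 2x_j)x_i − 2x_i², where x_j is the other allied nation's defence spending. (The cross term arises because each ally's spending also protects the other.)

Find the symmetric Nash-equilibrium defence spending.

Arden's payoff is (170 + 2x_B)x_A − 2x_A².
∂π/∂x_A = 170 + 2x_B − 4x_A = 0, so x_A = 42.5 + 0.5x_B.
Setting x_A = x_B in the reaction function: x_A = 42.5 + 0.5x_A, so x_A = 42.5 / 0.5 = 85.

85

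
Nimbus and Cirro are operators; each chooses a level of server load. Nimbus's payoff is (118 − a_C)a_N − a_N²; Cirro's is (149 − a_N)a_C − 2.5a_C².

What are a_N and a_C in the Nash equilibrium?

49, 20

Expanding Nimbus's payoff: 118a_N − a_Ca_N − a_N².
∂π/∂a_N = 118 − a_C − 2a_N = 0, so a_N = 59 − 0.5a_C.
Likewise for Cirro: a_C = 29.8 − 0.2a_N.
Substituting the second reaction function into the first: a_N = 59 − 0.5(29.8 − 0.2a_N), which gives 0.9a_N = 44.1 ⇒ a_N = 49.
Then a_C = 29.8 − 0.2·49 = 20.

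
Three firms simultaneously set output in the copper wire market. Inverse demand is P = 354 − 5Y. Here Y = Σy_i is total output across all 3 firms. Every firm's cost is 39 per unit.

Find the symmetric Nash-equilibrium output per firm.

15.75

A representative firm's profit is π_i = y_i(354 − 5Y) − 39y_i, with Y = y_i + Σ_{j≠i} y_j.
First-order condition: 315 − 10y_i − 5Σ_{j≠i} y_j = 0.
With identical firms, set every y_j = y: then 315 − 10y − 10y = 0, i.e. y = 315/20 = 15.75.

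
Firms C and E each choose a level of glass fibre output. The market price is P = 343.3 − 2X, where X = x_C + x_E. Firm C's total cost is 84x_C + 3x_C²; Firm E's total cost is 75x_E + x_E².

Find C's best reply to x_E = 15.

Firm C's profit: π = x_C(343.3 − 2(x_C + x_E)) − 84x_C − 3x_C².
∂π/∂x_C = 259.3 − 10x_C − 2x_E = 0, so x_C = 25.93 − 0.2x_E.
At x_E = 15: x_C = 25.93 − 0.2·15 = 22.93.

22.93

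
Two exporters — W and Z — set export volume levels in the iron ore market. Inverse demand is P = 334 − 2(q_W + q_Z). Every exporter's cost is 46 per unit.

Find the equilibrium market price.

142

Exporter W's profit: π = q_W(334 − 2(q_W + q_Z)) − 46q_W.
∂π/∂q_W = 288 − 4q_W − 2q_Z = 0, so q_W = 72 − 0.5q_Z.
By symmetry q_Z = q_W; substituting into the reaction function, 1.5q_W = 72 and q_W = 48.
Equilibrium price: P = 334 − 2·96 = 142.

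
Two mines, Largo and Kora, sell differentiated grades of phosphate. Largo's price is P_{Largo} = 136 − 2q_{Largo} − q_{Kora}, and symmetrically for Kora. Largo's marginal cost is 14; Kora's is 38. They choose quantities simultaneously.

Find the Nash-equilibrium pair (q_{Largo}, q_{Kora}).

Mine Largo's profit: π = q_{Largo}(136 − 2q_{Largo} − q_{Kora}) − 14q_{Largo}.
∂π/∂q_{Largo} = 122 − 4q_{Largo} − q_{Kora} = 0 ⇒ q_{Largo} = 30.5 − 0.25q_{Kora}.
Similarly q_{Kora} = 24.5 − 0.25q_{Largo}.
Solving the two reaction functions simultaneously: (1 − (−0.25)(−0.25))q_{Largo} = 30.5 − 0.25·24.5, so 0.9375q_{Largo} = 24.375 and q_{Largo} = 26.
Then q_{Kora} = 24.5 − 0.25·26 = 18.

26, 18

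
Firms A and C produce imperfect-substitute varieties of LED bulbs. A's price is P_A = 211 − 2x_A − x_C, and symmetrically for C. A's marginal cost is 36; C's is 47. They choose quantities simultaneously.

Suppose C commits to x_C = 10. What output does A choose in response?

41.25

Firm A's profit: π = x_A(211 − 2x_A − x_C) − 36x_A.
∂π/∂x_A = 175 − 4x_A − x_C = 0 ⇒ x_A = 43.75 − 0.25x_C.
At x_C = 10: x_A = 43.75 − 0.25·10 = 41.25.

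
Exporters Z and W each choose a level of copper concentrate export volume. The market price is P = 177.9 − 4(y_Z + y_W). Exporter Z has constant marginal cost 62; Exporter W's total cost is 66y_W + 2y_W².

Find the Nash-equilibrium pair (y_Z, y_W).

11.79, 5.395

Exporter Z's profit: π = y_Z(177.9 − 4(y_Z + y_W)) − 62y_Z.
∂π/∂y_Z = 115.9 − 8y_Z − 4y_W = 0, so y_Z = 14.4875 − 0.5y_W.
For W: ∂π/∂y_W = 111.9 − 12y_W − 4y_Z = 0 ⇒ y_W = 9.325 − (1/3)y_Z.
Substituting the second reaction function into the first: y_Z = 14.4875 − 0.5(9.325 − (1/3)y_Z), which gives (5/6)y_Z = 9.825 ⇒ y_Z = 11.79.
Then y_W = 9.325 − (1/3)·11.79 = 5.395.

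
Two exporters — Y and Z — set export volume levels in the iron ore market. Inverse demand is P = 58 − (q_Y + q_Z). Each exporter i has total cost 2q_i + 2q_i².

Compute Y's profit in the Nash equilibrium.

192

Exporter Y's profit: π = q_Y(58 − (q_Y + q_Z)) − 2q_Y − 2q_Y².
∂π/∂q_Y = 56 − 6q_Y − q_Z = 0, so q_Y = 28/3 − (1/6)q_Z.
Setting q_Y = q_Z in the reaction function: q_Y = 28/3 − (1/6)q_Y, so q_Y = (28/3) / (7/6) = 8.
Price P = 58 − 16 = 42.
Y's profit: (42 − 2)·8 − 2(8)² = 192.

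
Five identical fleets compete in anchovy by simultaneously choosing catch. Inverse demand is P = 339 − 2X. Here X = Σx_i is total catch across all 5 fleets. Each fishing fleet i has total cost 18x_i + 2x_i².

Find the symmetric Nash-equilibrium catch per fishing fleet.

A representative fishing fleet's profit is π_i = x_i(339 − 2X) − 18x_i − 2x_i², with X = x_i + Σ_{j≠i} x_j.
First-order condition: 321 − 8x_i − 2Σ_{j≠i} x_j = 0.
In a symmetric equilibrium every fishing fleet chooses the same x, so Σ_{j≠i} x_j = 4x. The condition becomes 321 − 16x = 0, giving x = 321/16 = 20.0625.

20.0625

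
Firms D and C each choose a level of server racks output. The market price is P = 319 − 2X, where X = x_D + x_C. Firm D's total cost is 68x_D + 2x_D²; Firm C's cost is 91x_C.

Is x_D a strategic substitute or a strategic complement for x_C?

Firm D's profit: π = x_D(319 − 2(x_D + x_C)) − 68x_D − 2x_D².
∂π/∂x_D = 251 − 8x_D − 2x_C = 0, so x_D = 31.375 − 0.25x_C.
The best-response slope dx_D/dx_C = −0.25 < 0: the reaction function is downward-sloping, so the choices are strategic substitutes.

strategic substitutes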